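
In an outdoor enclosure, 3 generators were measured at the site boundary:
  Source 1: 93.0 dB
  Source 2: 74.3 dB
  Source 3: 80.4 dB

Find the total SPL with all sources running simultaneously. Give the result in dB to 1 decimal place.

Σ 10^(Lᵢ/10) = 2.132e+09.
Back to dB: 10·log₁₀ Σ = 93.3 dB.

93.3 dB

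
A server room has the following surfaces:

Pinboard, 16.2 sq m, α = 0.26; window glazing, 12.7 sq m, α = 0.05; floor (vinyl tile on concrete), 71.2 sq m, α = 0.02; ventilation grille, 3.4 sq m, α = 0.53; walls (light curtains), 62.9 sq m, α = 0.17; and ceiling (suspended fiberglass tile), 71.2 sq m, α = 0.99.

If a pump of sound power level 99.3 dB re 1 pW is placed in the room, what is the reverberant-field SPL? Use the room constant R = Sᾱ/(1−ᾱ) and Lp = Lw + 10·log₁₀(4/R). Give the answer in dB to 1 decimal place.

83.8 dB

Σ(Sᵢαᵢ) = 16.2×0.26 + 12.7×0.05 + 71.2×0.02 + 3.4×0.53 + 62.9×0.17 + 71.2×0.99 = 89.254; total area S = 237.6 sq m.
ᾱ = 0.3756, so room constant R = A/(1−ᾱ) = 142.944 sq m.
Lp = Lw + 10 log₁₀(4/R) = 99.3 -15.53 = 83.8 dB.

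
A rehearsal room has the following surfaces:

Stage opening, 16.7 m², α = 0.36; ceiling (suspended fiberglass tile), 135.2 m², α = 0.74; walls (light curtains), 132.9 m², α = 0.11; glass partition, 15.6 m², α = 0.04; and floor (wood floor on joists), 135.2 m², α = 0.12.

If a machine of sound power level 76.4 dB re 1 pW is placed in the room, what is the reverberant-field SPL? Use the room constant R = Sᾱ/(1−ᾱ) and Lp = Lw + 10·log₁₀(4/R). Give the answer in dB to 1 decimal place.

59.4 dB

Σ(Sᵢαᵢ) = 16.7×0.36 + 135.2×0.74 + 132.9×0.11 + 15.6×0.04 + 135.2×0.12 = 137.527; total area S = 435.6 m².
ᾱ = 137.527/435.6 = 0.3157; R = Sᾱ/(1−ᾱ) = 137.527/(1−0.3157) = 200.975 m².
Lp = Lw + 10 log₁₀(4/R) = 76.4 -17.01 = 59.4 dB.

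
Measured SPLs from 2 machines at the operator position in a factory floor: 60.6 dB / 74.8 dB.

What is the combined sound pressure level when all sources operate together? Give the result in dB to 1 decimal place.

Converting to relative power and adding: 10^(60.6/10) + 10^(74.8/10) = 3.135e+07.
Back to dB: 10·log₁₀ Σ = 75.0 dB.

75.0 dB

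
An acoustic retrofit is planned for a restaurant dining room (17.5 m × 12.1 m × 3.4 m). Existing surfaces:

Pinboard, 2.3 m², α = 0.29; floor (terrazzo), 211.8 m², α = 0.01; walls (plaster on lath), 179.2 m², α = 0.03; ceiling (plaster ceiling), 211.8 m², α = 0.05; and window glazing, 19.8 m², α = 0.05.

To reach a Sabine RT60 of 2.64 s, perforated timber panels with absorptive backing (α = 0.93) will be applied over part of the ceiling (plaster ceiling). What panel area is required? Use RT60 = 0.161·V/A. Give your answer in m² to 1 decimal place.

27.5

Equivalent absorption area: A₁ = 2.3×0.29 + 211.8×0.01 + 179.2×0.03 + 211.8×0.05 + 19.8×0.05 = 19.741 m².
V = 719.95 m³. Target absorption A₂ = 0.161 × 719.95 / 2.64 = 43.906 sabins.
Absorption to add: 43.906 − 19.741 = 24.165 sabins.
Each m² of panel replacing the ceiling (plaster ceiling) adds (0.93 − 0.05) = 0.88 sabins.
Area = ΔA/Δα = 24.165/0.88 = 27.5 m².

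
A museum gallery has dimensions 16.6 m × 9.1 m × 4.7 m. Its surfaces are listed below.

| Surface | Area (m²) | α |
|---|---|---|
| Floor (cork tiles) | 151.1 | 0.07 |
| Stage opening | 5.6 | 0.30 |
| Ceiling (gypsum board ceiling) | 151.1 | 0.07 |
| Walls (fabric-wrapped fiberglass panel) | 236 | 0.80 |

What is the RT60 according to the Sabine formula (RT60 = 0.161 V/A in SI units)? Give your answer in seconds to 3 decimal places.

0.540 s

A = Σ Sᵢαᵢ = 151.1·0.07 + 5.6·0.30 + 151.1·0.07 + 236·0.80 = 211.634 sabins.
Volume V = 16.6 × 9.1 × 4.7 = 709.982 m³.
RT60 = 0.161 · V / A = 0.161 × 709.982 / 211.634 = 0.540 s.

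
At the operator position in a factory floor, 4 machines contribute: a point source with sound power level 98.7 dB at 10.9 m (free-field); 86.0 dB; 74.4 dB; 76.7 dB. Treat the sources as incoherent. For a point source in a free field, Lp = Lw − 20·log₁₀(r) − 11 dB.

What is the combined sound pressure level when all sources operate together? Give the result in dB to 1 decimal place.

86.8 dB

Source at 10.9 m: Lp = 98.7 − 20·log₁₀(10.9) − 11 = 67.0 dB.
Σ 10^(Lᵢ/10) = 4.774e+08.
L_total = 10·log₁₀(4.774e+08) = 86.8 dB.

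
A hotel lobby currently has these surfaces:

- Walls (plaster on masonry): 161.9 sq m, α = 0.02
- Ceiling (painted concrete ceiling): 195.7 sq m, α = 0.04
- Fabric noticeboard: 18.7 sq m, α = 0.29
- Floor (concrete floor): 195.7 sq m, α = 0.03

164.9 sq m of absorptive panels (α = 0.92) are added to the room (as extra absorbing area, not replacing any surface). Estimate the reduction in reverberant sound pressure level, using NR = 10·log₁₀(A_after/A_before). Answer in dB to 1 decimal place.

Total absorption A_before = 161.9·0.02 + 195.7·0.04 + 18.7·0.29 + 195.7·0.03
  = 3.238 + 7.828 + 5.423 + 5.871 = 22.360 sq m sabins.
Added absorption = 164.9 × 0.92 = 151.708 sabins.
A_after = 22.360 + 151.708 = 174.068 sabins.
NR = 10·log₁₀(174.068/22.360) = 8.9 dB.

8.9 dB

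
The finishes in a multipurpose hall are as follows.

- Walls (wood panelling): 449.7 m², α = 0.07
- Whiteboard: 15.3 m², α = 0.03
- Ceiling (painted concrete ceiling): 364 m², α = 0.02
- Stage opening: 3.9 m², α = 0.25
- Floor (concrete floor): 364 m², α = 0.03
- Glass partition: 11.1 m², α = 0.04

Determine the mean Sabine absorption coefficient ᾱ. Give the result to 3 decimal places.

0.043

Total surface area S = 1208.0 m².
A = 449.7·0.07 + 15.3·0.03 + 364·0.02 + 3.9·0.25 + 364·0.03 + 11.1·0.04 = 51.557 sabins.
ᾱ = 51.557 / 1208.0 = 0.043.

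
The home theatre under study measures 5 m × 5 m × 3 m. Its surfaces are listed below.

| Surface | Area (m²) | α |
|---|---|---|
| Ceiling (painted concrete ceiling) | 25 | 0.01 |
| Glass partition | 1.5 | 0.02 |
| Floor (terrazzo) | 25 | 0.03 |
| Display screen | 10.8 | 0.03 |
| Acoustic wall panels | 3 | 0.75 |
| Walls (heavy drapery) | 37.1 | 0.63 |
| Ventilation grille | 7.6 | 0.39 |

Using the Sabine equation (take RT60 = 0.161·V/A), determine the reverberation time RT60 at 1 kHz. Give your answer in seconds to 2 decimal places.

A = Σ Sᵢαᵢ = 25×0.01 + 1.5×0.02 + 25×0.03 + 10.8×0.03 + 3×0.75 + 37.1×0.63 + 7.6×0.39 = 29.941 sabins.
V = 5·5·3 = 75 m³.
RT60 = 0.161 · V / A = 0.161 × 75 / 29.941 = 0.40 s.

0.40 sec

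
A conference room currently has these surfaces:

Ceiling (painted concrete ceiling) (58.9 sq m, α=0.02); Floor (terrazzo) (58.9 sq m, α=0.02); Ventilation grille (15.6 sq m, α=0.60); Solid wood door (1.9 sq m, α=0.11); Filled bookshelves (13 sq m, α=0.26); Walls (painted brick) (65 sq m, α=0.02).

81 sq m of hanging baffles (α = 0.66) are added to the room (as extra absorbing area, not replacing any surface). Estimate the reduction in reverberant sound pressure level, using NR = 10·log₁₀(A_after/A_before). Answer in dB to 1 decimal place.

Summing Sᵢαᵢ: 1.178 + 1.178 + 9.360 + 0.209 + 3.380 + 1.300 → A_before = 16.605 sabins.
Treatment contributes 81·0.66 = 53.460 sabins.
A_after = 16.605 + 53.460 = 70.065 sabins.
Reduction = 10 log₁₀(A_after/A_before) = 10 log₁₀(4.2195) = 6.3 dB.

6.3 dB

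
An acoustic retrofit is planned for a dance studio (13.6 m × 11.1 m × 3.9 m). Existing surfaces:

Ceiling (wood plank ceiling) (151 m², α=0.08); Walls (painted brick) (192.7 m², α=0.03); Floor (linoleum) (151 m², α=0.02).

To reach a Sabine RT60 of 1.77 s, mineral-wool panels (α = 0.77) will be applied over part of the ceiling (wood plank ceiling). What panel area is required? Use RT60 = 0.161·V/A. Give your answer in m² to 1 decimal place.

Total absorption A₁ = 151·0.08 + 192.7·0.03 + 151·0.02
  = 12.080 + 5.781 + 3.020 = 20.881 m² sabins.
V = 588.744 m³. Target absorption A₂ = 0.161 × 588.744 / 1.77 = 53.552 sabins.
Absorption to add: 53.552 − 20.881 = 32.671 sabins.
Net gain per m²: Δα = 0.77 − 0.08 = 0.69.
Area = ΔA/Δα = 32.671/0.69 = 47.3 m².

47.3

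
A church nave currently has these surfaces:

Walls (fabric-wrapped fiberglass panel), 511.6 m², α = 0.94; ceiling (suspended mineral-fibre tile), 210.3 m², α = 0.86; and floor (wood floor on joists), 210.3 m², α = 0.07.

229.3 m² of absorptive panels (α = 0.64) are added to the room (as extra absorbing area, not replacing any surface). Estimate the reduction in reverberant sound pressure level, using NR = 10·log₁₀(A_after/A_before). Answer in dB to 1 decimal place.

A_before = Σ Sᵢαᵢ = 511.6*0.94 + 210.3*0.86 + 210.3*0.07 = 676.483 sabins.
Added absorption = 229.3 × 0.64 = 146.752 sabins.
New total A_after = 823.235 sabins.
NR = 10·log₁₀(823.235/676.483) = 0.9 dB.

0.9 dB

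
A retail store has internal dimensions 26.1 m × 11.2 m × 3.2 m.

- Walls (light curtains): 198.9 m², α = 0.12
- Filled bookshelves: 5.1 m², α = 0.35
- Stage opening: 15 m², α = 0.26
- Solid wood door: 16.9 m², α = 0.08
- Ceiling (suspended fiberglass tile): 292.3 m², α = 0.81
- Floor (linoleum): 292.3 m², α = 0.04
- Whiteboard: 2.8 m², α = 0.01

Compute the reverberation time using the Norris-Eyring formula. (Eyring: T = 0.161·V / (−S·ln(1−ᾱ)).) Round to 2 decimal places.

0.44 s

S = Σ Sᵢ = 823.3 m².
Σ(Sᵢαᵢ) = 198.9×0.12 + 5.1×0.35 + 15×0.26 + 16.9×0.08 + 292.3×0.81 + 292.3×0.04 + 2.8×0.01 = 279.388.
Mean coefficient ᾱ = A/S = 0.3394.
−S·ln(1−ᾱ) = −823.3 × ln(1 − 0.3394) = 341.346.
V = 26.1 × 11.2 × 3.2 = 935.424 m³.
RT60 = 0.161 × 935.424 / 341.346 = 0.44 s.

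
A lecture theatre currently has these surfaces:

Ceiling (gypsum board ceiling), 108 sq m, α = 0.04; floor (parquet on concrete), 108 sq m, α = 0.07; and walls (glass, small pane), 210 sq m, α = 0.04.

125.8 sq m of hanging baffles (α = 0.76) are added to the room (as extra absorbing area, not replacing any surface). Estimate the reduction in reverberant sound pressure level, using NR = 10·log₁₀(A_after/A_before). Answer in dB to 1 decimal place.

7.6 dB

Equivalent absorption area: A_before = 108×0.04 + 108×0.07 + 210×0.04 = 20.280 sq m.
Treatment contributes 125.8·0.76 = 95.608 sabins.
A_after = 20.280 + 95.608 = 115.888 sabins.
NR = 10·log₁₀(115.888/20.280) = 7.6 dB.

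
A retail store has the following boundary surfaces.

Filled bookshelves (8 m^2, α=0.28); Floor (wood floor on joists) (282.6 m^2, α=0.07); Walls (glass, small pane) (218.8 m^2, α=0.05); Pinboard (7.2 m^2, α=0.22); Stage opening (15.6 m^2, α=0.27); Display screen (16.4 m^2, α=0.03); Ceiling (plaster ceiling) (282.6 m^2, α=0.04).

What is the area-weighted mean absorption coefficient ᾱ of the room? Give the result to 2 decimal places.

0.06

Total surface area S = 831.2 m^2.
A = 8×0.28 + 282.6×0.07 + 218.8×0.05 + 7.2×0.22 + 15.6×0.27 + 16.4×0.03 + 282.6×0.04 = 50.554 sabins.
ᾱ = 50.554 / 831.2 = 0.06.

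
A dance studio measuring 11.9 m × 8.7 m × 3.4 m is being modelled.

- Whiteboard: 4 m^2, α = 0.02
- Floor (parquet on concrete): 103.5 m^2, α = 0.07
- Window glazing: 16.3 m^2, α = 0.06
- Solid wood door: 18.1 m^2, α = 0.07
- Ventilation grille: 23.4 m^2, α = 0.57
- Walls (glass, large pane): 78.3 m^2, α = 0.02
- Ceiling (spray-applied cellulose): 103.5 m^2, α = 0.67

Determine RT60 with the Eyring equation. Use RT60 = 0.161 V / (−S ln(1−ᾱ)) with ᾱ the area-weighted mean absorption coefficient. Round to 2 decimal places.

S = Σ Sᵢ = 347.1 m^2.
Σ(Sᵢαᵢ) = 4·0.02 + 103.5·0.07 + 16.3·0.06 + 18.1·0.07 + 23.4·0.57 + 78.3·0.02 + 103.5·0.67 = 93.819.
Mean coefficient ᾱ = A/S = 0.2703.
Eyring denominator: −S ln(1−ᾱ) = 109.379.
V = 11.9 × 8.7 × 3.4 = 352.002 m³.
T = 0.161·V/[−S·ln(1−ᾱ)] = 0.161·352.002/109.379 = 0.52 s.

0.52 s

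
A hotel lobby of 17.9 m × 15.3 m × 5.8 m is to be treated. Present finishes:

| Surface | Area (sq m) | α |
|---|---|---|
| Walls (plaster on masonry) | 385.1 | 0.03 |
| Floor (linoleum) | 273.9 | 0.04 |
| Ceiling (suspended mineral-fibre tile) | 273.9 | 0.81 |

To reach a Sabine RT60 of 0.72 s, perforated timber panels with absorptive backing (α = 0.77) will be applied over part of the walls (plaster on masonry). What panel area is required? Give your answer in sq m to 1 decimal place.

149.8

Equivalent absorption area: A₁ = 385.1·0.03 + 273.9·0.04 + 273.9·0.81 = 244.368 sq m.
Required A₂ = 0.161·1588.446/0.72 = 355.194 sabins.
ΔA needed = 355.194 − 244.368 = 110.826 sabins.
Each sq m of panel replacing the walls (plaster on masonry) adds (0.77 − 0.03) = 0.74 sabins.
Area = ΔA/Δα = 110.826/0.74 = 149.8 sq m.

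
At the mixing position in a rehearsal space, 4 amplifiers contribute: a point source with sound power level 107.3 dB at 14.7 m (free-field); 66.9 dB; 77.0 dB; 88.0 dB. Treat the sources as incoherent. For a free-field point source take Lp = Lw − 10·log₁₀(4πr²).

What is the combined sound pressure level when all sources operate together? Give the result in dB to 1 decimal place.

88.5 dB

Source at 14.7 m: Lp = 107.3 − 10·log₁₀(4π·14.7²) = 107.3 − 10·log₁₀(2715.467) = 73.0 dB.
Σ 10^(Lᵢ/10) = 7.059e+08.
Back to dB: 10·log₁₀ Σ = 88.5 dB.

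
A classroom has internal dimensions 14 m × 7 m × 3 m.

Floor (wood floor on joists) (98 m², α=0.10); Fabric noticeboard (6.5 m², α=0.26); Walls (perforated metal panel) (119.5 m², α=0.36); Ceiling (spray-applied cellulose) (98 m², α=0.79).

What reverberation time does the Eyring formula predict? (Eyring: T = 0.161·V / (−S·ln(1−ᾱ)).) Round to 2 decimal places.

0.28 sec

S = Σ Sᵢ = 322.0 m².
Absorption A = 98·0.10 + 6.5·0.26 + 119.5·0.36 + 98·0.79 = 131.930 sabins.
Mean coefficient ᾱ = A/S = 0.4097.
Eyring denominator: −S ln(1−ᾱ) = 169.734.
V = 14 × 7 × 3 = 294 m³.
RT60 = 0.161 × 294 / 169.734 = 0.28 s.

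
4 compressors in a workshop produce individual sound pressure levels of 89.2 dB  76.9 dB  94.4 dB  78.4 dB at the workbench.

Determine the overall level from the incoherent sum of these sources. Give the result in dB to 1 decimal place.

95.7 dB

Σ 10^(Lᵢ/10) = 3.704e+09.
Back to dB: 10·log₁₀ Σ = 95.7 dB.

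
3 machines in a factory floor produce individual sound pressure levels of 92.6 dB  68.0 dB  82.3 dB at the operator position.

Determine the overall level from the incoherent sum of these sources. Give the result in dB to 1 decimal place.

93.0 dB

Σ 10^(Lᵢ/10) = 1.996e+09.
Combined level = 10 log₁₀(1.996e+09) = 93.0 dB.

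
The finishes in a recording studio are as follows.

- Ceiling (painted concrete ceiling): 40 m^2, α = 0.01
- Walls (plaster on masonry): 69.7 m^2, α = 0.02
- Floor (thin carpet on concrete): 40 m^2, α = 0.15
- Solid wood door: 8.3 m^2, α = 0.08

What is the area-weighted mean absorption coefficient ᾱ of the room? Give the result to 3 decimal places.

0.054

S = Σ Sᵢ = 40 + 69.7 + 40 + 8.3 = 158.0 m^2.
Σ(Sᵢαᵢ) = 40×0.01 + 69.7×0.02 + 40×0.15 + 8.3×0.08 = 8.458.
ᾱ = A/S = 0.054.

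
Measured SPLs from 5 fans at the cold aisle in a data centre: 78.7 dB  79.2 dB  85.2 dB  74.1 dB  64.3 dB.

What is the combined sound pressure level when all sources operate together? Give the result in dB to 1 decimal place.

87.1 dB

Sum in the linear (power) domain: Σ 10^(Lᵢ/10) = 10^(78.7/10) + 10^(79.2/10) + 10^(85.2/10) + 10^(74.1/10) + 10^(64.3/10) = 5.168e+08.
Back to dB: 10·log₁₀ Σ = 87.1 dB.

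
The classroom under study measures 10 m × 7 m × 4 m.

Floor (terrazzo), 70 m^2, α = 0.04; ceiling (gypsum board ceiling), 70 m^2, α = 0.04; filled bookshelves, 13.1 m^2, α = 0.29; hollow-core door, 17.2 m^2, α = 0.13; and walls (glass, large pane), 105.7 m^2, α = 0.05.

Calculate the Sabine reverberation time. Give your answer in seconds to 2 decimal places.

2.66 sec

Equivalent absorption area: A = 70×0.04 + 70×0.04 + 13.1×0.29 + 17.2×0.13 + 105.7×0.05 = 16.920 m^2.
Room volume: 280 m³.
RT60 = 0.161 · V / A = 0.161 × 280 / 16.920 = 2.66 s.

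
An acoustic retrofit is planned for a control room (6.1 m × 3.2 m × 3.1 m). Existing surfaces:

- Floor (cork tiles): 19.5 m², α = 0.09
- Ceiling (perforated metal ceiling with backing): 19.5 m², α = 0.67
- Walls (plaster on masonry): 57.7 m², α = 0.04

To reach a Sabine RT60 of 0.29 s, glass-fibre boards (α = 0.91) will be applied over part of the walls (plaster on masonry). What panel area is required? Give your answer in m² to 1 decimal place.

18.9

Equivalent absorption area: A₁ = 19.5*0.09 + 19.5*0.67 + 57.7*0.04 = 17.128 m².
V = 60.512 m³. Target absorption A₂ = 0.161 × 60.512 / 0.29 = 33.595 sabins.
Absorption to add: 33.595 − 17.128 = 16.467 sabins.
Net gain per m²: Δα = 0.91 − 0.04 = 0.87.
Area = ΔA/Δα = 16.467/0.87 = 18.9 m².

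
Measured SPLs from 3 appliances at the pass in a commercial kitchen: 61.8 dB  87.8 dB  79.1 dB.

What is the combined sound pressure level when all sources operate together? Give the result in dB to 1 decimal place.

88.4 dB

Σ 10^(Lᵢ/10) = 6.854e+08.
Back to dB: 10·log₁₀ Σ = 88.4 dB.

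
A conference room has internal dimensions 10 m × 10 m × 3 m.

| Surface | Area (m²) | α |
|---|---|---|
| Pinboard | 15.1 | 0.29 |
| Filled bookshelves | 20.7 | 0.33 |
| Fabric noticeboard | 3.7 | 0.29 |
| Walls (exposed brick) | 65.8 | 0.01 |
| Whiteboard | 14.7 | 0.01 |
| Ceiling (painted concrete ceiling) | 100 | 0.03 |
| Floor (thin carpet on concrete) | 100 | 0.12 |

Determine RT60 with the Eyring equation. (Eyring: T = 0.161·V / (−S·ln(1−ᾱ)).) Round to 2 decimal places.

1.64 s

S = Σ Sᵢ = 320.0 m².
Absorption A = 15.1·0.29 + 20.7·0.33 + 3.7·0.29 + 65.8·0.01 + 14.7·0.01 + 100·0.03 + 100·0.12 = 28.088 sabins.
Mean coefficient ᾱ = A/S = 0.0878.
Eyring denominator: −S ln(1−ᾱ) = 29.407.
V = 10 × 10 × 3 = 300 m³.
T = 0.161·V/[−S·ln(1−ᾱ)] = 0.161·300/29.407 = 1.64 s.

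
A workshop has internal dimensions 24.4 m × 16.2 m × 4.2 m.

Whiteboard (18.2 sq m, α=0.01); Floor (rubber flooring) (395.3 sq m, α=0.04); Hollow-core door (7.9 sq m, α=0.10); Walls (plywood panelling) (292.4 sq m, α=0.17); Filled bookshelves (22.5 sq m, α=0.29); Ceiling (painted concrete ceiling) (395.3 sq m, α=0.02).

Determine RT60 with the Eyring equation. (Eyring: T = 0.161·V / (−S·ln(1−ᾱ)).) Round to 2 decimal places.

Total surface area S = 18.2 + 395.3 + 7.9 + 292.4 + 22.5 + 395.3 = 1131.6 sq m.
Absorption A = 18.2×0.01 + 395.3×0.04 + 7.9×0.10 + 292.4×0.17 + 22.5×0.29 + 395.3×0.02 = 80.923 sabins.
ᾱ = 80.923 / 1131.6 = 0.0715.
−S·ln(1−ᾱ) = −1131.6 × ln(1 − 0.0715) = 83.948.
V = 24.4 × 16.2 × 4.2 = 1660.176 m³.
T = 0.161·V/[−S·ln(1−ᾱ)] = 0.161·1660.176/83.948 = 3.18 s.

3.18 sec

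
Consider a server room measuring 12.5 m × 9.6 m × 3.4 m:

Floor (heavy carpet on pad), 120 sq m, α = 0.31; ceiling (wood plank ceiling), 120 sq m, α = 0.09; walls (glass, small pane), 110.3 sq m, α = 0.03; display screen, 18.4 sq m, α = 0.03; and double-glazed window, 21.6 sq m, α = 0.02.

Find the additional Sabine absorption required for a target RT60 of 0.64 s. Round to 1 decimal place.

Summing Sᵢαᵢ: 37.200 + 10.800 + 3.309 + 0.552 + 0.432 → A₁ = 52.293 sabins.
V = 408 m³. Required absorption A₂ = 0.161 × 408 / 0.64 = 102.638 sabins.
Shortfall: 102.638 − 52.293 = 50.3 sabins.

50.3 sabins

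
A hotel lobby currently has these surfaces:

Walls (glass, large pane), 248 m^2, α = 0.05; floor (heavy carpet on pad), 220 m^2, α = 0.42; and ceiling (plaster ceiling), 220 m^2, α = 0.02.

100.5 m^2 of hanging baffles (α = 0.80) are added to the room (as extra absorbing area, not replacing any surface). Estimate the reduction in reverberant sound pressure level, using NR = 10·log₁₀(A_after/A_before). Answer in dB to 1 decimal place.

2.4 dB

A_before = Σ Sᵢαᵢ = 248·0.05 + 220·0.42 + 220·0.02 = 109.200 sabins.
Treatment contributes 100.5·0.80 = 80.400 sabins.
A_after = 109.200 + 80.400 = 189.600 sabins.
Reduction = 10 log₁₀(A_after/A_before) = 10 log₁₀(1.7363) = 2.4 dB.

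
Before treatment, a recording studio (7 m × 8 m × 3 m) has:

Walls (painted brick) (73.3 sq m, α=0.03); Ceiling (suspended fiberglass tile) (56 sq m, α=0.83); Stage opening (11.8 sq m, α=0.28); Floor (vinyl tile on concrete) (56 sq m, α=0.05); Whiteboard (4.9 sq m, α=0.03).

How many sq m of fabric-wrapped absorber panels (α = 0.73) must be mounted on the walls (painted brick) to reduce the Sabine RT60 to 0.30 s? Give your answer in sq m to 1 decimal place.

Equivalent absorption area: A₁ = 73.3·0.03 + 56·0.83 + 11.8·0.28 + 56·0.05 + 4.9·0.03 = 54.930 sq m.
Required A₂ = 0.161·168/0.30 = 90.160 sabins.
ΔA needed = 90.160 − 54.930 = 35.230 sabins.
Each sq m of panel replacing the walls (painted brick) adds (0.73 − 0.03) = 0.70 sabins.
Area = ΔA/Δα = 35.230/0.70 = 50.3 sq m.

50.3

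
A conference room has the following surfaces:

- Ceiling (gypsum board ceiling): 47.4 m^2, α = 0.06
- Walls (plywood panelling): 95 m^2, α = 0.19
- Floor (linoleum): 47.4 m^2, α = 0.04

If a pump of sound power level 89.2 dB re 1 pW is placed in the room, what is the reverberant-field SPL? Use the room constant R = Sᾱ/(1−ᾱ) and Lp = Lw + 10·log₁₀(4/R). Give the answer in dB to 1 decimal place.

81.1 dB

A = 22.790 sabins; S = 189.8 m^2.
ᾱ = 22.790/189.8 = 0.1201; R = Sᾱ/(1−ᾱ) = 22.790/(1−0.1201) = 25.901 m^2.
Lp = Lw + 10 log₁₀(4/R) = 89.2 -8.11 = 81.1 dB.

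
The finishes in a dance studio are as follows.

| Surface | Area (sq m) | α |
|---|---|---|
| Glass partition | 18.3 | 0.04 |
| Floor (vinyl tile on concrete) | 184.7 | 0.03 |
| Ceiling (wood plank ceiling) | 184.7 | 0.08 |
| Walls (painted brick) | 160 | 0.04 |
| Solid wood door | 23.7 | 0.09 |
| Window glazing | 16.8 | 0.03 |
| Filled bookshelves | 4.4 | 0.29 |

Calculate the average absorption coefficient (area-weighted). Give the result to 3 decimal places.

S = Σ Sᵢ = 18.3 + 184.7 + 184.7 + 160 + 23.7 + 16.8 + 4.4 = 592.6 sq m.
Σ(Sᵢαᵢ) = 18.3·0.04 + 184.7·0.03 + 184.7·0.08 + 160·0.04 + 23.7·0.09 + 16.8·0.03 + 4.4·0.29 = 31.362.
ᾱ = 31.362 / 592.6 = 0.053.

0.053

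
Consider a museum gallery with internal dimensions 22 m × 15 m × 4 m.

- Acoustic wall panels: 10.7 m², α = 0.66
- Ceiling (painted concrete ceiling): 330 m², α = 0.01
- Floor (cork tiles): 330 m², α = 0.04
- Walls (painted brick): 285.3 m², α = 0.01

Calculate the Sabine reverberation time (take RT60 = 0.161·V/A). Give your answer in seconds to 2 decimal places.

A = Σ Sᵢαᵢ = 10.7*0.66 + 330*0.01 + 330*0.04 + 285.3*0.01 = 26.415 sabins.
V = 22·15·4 = 1320 m³.
Sabine: RT60 = 0.161 × 1320 / 26.415 = 8.05 s.

8.05 s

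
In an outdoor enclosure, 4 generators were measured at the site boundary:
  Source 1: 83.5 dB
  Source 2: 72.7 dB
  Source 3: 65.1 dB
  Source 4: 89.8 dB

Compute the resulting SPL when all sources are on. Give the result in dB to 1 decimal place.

90.8 dB

Σ 10^(Lᵢ/10) = 1.201e+09.
Back to dB: 10·log₁₀ Σ = 90.8 dB.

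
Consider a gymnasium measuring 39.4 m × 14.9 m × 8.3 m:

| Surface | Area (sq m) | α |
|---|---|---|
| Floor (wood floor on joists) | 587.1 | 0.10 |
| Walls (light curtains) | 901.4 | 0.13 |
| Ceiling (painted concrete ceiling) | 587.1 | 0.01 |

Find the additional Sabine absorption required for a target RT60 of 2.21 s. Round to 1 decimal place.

173.2 sabins

Equivalent absorption area: A₁ = 587.1×0.10 + 901.4×0.13 + 587.1×0.01 = 181.763 sq m.
For T = 2.21 s, need A₂ = 0.161·V/T = 0.161·4872.598/2.21 = 354.972 sabins.
ΔA = A₂ − A₁ = 354.972 − 181.763 = 173.2 sabins.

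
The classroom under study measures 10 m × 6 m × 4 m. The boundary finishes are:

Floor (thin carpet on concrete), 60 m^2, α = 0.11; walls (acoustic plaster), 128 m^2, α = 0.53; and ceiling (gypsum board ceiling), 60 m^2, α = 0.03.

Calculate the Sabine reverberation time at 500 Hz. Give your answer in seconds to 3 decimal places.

Equivalent absorption area: A = 60×0.11 + 128×0.53 + 60×0.03 = 76.240 m^2.
Volume V = 10 × 6 × 4 = 240 m³.
T = 0.161 V/A = 0.161·240/76.240 = 0.507 s.

0.507 seconds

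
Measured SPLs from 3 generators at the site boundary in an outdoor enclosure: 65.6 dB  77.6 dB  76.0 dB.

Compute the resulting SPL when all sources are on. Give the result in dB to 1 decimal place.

80.0 dB

Σ 10^(Lᵢ/10) = 1.01e+08.
Combined level = 10 log₁₀(1.01e+08) = 80.0 dB.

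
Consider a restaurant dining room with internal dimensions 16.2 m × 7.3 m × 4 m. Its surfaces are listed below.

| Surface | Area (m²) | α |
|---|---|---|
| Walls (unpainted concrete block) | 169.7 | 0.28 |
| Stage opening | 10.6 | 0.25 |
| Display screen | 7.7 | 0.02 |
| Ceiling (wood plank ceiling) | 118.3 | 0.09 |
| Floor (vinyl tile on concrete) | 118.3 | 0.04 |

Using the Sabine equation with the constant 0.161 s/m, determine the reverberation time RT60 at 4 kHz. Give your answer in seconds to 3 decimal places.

1.159 sec

Summing Sᵢαᵢ: 47.516 + 2.650 + 0.154 + 10.647 + 4.732 → A = 65.699 sabins.
V = 16.2·7.3·4 = 473.04 m³.
T = 0.161 V/A = 0.161·473.04/65.699 = 1.159 s.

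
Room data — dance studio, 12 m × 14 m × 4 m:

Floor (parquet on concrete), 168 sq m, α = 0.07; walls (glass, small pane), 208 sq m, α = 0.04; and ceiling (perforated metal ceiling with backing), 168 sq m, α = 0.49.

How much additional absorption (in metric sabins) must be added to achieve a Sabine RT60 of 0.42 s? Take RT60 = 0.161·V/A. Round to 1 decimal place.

155.2 sabins

A₁ = Σ Sᵢαᵢ = 168*0.07 + 208*0.04 + 168*0.49 = 102.400 sabins.
For T = 0.42 s, need A₂ = 0.161·V/T = 0.161·672/0.42 = 257.600 sabins.
ΔA = A₂ − A₁ = 257.600 − 102.400 = 155.2 sabins.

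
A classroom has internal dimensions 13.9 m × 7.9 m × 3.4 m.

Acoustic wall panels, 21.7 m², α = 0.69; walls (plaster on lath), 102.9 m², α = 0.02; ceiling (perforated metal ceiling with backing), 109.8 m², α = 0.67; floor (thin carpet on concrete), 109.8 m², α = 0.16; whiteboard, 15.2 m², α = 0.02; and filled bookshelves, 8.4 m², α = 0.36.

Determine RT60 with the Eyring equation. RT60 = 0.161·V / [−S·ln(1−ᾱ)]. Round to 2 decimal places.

S = Σ Sᵢ = 367.8 m².
Absorption A = 21.7×0.69 + 102.9×0.02 + 109.8×0.67 + 109.8×0.16 + 15.2×0.02 + 8.4×0.36 = 111.493 sabins.
ᾱ = 111.493 / 367.8 = 0.3031.
−S·ln(1−ᾱ) = −367.8 × ln(1 − 0.3031) = 132.817.
V = 13.9 × 7.9 × 3.4 = 373.354 m³.
T = 0.161·V/[−S·ln(1−ᾱ)] = 0.161·373.354/132.817 = 0.45 s.

0.45 s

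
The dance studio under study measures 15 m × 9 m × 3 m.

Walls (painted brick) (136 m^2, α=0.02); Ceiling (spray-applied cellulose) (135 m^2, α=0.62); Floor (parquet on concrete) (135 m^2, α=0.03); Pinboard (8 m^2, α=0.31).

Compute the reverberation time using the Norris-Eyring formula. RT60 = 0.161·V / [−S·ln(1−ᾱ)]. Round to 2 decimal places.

Total surface area S = 136 + 135 + 135 + 8 = 414.0 m^2.
Absorption A = 136·0.02 + 135·0.62 + 135·0.03 + 8·0.31 = 92.950 sabins.
ᾱ = 92.950 / 414.0 = 0.2245.
−S·ln(1−ᾱ) = −414.0 × ln(1 − 0.2245) = 105.258.
V = 15 × 9 × 3 = 405 m³.
T = 0.161·V/[−S·ln(1−ᾱ)] = 0.161·405/105.258 = 0.62 s.

0.62 s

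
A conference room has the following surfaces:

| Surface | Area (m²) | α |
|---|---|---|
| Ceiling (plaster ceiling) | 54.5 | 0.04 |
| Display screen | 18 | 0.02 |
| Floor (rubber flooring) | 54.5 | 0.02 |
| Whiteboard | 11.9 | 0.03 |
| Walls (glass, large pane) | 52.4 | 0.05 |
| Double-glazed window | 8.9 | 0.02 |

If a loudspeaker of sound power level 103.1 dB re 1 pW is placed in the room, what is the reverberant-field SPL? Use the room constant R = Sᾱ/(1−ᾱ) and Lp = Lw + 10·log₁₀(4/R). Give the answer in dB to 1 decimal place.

Σ(Sᵢαᵢ) = 54.5·0.04 + 18·0.02 + 54.5·0.02 + 11.9·0.03 + 52.4·0.05 + 8.9·0.02 = 6.785; total area S = 200.2 m².
ᾱ = 0.0339, so room constant R = A/(1−ᾱ) = 7.023 m².
Lp = 103.1 + 10·log₁₀(4/7.023) = 103.1 + (-2.44) = 100.7 dB.

100.7 dB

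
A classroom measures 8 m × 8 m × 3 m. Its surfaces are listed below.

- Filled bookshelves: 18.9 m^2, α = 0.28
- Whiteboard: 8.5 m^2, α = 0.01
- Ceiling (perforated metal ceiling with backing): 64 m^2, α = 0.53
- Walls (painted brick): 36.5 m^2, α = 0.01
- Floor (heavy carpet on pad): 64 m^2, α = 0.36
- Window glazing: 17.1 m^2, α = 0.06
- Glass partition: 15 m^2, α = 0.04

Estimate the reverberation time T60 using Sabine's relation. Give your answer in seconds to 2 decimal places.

A = Σ Sᵢαᵢ = 18.9*0.28 + 8.5*0.01 + 64*0.53 + 36.5*0.01 + 64*0.36 + 17.1*0.06 + 15*0.04 = 64.328 sabins.
V = 8·8·3 = 192 m³.
Sabine: RT60 = 0.161 × 192 / 64.328 = 0.48 s.

0.48 seconds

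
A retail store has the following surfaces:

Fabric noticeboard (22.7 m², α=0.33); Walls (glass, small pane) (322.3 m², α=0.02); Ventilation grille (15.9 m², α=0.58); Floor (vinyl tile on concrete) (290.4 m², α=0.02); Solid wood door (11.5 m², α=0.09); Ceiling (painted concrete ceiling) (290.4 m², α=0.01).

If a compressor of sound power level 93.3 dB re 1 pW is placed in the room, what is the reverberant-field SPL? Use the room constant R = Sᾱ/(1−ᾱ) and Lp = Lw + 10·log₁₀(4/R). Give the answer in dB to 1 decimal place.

Σ(Sᵢαᵢ) = 22.7×0.33 + 322.3×0.02 + 15.9×0.58 + 290.4×0.02 + 11.5×0.09 + 290.4×0.01 = 32.906; total area S = 953.2 m².
ᾱ = 0.0345, so room constant R = A/(1−ᾱ) = 34.082 m².
Lp = Lw + 10 log₁₀(4/R) = 93.3 -9.30 = 84.0 dB.

84.0 dB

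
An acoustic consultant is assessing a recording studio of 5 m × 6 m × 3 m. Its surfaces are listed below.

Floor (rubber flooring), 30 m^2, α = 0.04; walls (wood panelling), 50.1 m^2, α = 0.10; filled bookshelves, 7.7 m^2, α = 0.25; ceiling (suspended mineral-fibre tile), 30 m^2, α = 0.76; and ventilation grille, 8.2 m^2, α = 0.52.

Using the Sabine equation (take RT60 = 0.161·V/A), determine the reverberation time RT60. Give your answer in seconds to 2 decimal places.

0.41 seconds

Total absorption A = 30×0.04 + 50.1×0.10 + 7.7×0.25 + 30×0.76 + 8.2×0.52
  = 1.200 + 5.010 + 1.925 + 22.800 + 4.264 = 35.199 m^2 sabins.
Room volume: 90 m³.
Sabine: RT60 = 0.161 × 90 / 35.199 = 0.41 s.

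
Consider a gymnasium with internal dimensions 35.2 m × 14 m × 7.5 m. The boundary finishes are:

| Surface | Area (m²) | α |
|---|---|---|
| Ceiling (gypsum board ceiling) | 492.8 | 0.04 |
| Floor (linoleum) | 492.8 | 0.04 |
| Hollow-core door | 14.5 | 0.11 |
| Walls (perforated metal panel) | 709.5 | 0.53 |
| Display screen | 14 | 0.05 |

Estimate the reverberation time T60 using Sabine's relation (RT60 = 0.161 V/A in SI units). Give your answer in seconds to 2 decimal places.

Summing Sᵢαᵢ: 19.712 + 19.712 + 1.595 + 376.035 + 0.700 → A = 417.754 sabins.
V = 35.2·14·7.5 = 3696 m³.
RT60 = 0.161 · V / A = 0.161 × 3696 / 417.754 = 1.42 s.

1.42 sec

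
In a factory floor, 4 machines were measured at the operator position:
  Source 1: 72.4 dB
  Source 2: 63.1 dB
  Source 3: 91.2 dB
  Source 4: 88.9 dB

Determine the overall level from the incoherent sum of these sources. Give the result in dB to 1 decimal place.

Σ 10^(Lᵢ/10) = 2.114e+09.
L_total = 10·log₁₀(2.114e+09) = 93.3 dB.

93.3 dB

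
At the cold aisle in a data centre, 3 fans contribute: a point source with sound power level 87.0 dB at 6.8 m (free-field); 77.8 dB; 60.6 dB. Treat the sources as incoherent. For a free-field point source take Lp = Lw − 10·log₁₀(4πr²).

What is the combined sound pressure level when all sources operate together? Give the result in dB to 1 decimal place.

77.9 dB

Source at 6.8 m: Lp = 87.0 − 10·log₁₀(4π·6.8²) = 87.0 − 10·log₁₀(581.069) = 59.4 dB.
Sum in the linear (power) domain: Σ 10^(Lᵢ/10) = 10^(59.4/10) + 10^(77.8/10) + 10^(60.6/10) = 6.228e+07.
L_total = 10·log₁₀(6.228e+07) = 77.9 dB.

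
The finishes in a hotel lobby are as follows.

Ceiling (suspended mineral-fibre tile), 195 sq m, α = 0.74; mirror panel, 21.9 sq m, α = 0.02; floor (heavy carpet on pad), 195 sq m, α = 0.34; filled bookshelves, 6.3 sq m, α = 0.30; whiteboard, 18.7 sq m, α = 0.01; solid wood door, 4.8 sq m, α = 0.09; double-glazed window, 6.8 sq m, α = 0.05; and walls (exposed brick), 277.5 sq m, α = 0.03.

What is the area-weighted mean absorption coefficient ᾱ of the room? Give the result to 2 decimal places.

0.31

S = Σ Sᵢ = 195 + 21.9 + 195 + 6.3 + 18.7 + 4.8 + 6.8 + 277.5 = 726.0 sq m.
Weighted sum Σ Sα = 222.212.
ᾱ = A/S = 0.31.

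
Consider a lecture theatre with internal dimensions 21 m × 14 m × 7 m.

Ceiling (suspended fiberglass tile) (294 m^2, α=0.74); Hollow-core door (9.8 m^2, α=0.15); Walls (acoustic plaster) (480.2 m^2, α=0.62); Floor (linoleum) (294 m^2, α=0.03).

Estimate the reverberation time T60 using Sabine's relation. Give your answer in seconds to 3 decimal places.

0.630 s

Equivalent absorption area: A = 294×0.74 + 9.8×0.15 + 480.2×0.62 + 294×0.03 = 525.574 m^2.
Volume V = 21 × 14 × 7 = 2058 m³.
T = 0.161 V/A = 0.161·2058/525.574 = 0.630 s.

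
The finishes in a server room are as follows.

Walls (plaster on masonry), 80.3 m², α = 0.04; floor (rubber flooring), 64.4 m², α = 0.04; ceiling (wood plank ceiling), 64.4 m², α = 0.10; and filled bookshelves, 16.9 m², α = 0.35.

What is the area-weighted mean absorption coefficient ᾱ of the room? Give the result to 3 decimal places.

0.080

Total surface area S = 226.0 m².
A = 80.3×0.04 + 64.4×0.04 + 64.4×0.10 + 16.9×0.35 = 18.143 sabins.
ᾱ = A/S = 0.080.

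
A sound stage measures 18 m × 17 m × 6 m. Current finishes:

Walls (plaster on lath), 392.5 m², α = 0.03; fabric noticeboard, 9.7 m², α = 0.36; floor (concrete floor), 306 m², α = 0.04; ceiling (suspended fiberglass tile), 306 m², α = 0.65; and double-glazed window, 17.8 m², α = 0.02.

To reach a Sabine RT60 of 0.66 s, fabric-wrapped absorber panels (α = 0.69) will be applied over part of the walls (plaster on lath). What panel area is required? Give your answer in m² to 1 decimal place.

335.0

Total absorption A₁ = 392.5×0.03 + 9.7×0.36 + 306×0.04 + 306×0.65 + 17.8×0.02
  = 11.775 + 3.492 + 12.240 + 198.900 + 0.356 = 226.763 m² sabins.
Required A₂ = 0.161·1836/0.66 = 447.873 sabins.
Absorption to add: 447.873 − 226.763 = 221.110 sabins.
Each m² of panel replacing the walls (plaster on lath) adds (0.69 − 0.03) = 0.66 sabins.
Area = ΔA/Δα = 221.110/0.66 = 335.0 m².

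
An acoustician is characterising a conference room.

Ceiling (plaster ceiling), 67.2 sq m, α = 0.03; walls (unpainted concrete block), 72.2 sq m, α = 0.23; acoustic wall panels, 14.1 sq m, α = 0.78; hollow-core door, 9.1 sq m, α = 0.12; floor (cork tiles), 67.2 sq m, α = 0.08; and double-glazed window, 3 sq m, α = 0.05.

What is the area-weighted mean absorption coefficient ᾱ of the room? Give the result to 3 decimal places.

Total surface area S = 232.8 sq m.
Σ(Sᵢαᵢ) = 67.2*0.03 + 72.2*0.23 + 14.1*0.78 + 9.1*0.12 + 67.2*0.08 + 3*0.05 = 36.238.
ᾱ = A/S = 0.156.

0.156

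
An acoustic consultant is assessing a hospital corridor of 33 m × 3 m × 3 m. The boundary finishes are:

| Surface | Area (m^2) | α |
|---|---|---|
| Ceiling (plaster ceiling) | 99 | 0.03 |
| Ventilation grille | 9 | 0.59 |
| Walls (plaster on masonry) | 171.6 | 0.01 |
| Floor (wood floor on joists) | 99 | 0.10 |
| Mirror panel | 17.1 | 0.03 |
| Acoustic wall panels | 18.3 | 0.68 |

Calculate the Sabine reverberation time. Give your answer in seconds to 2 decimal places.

Total absorption A = 99*0.03 + 9*0.59 + 171.6*0.01 + 99*0.10 + 17.1*0.03 + 18.3*0.68
  = 2.970 + 5.310 + 1.716 + 9.900 + 0.513 + 12.444 = 32.853 m^2 sabins.
Room volume: 297 m³.
RT60 = 0.161 · V / A = 0.161 × 297 / 32.853 = 1.46 s.

1.46 s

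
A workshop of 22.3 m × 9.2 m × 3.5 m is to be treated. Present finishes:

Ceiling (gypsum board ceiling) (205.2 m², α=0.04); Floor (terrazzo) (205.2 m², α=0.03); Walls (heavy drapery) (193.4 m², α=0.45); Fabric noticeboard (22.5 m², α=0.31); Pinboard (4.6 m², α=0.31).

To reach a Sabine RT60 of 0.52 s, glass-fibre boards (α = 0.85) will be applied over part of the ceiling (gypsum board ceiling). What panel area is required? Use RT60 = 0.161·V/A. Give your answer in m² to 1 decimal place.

Total absorption A₁ = 205.2×0.04 + 205.2×0.03 + 193.4×0.45 + 22.5×0.31 + 4.6×0.31
  = 8.208 + 6.156 + 87.030 + 6.975 + 1.426 = 109.795 m² sabins.
Required A₂ = 0.161·718.06/0.52 = 222.322 sabins.
ΔA needed = 222.322 − 109.795 = 112.527 sabins.
Each m² of panel replacing the ceiling (gypsum board ceiling) adds (0.85 − 0.04) = 0.81 sabins.
Panel area = 112.527 / 0.81 = 138.9 m².

138.9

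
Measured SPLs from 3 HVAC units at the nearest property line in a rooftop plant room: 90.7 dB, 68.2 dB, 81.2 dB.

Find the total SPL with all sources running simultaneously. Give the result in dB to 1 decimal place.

91.2 dB

Converting to relative power and adding: 10^(90.7/10) + 10^(68.2/10) + 10^(81.2/10) = 1.313e+09.
L_total = 10·log₁₀(1.313e+09) = 91.2 dB.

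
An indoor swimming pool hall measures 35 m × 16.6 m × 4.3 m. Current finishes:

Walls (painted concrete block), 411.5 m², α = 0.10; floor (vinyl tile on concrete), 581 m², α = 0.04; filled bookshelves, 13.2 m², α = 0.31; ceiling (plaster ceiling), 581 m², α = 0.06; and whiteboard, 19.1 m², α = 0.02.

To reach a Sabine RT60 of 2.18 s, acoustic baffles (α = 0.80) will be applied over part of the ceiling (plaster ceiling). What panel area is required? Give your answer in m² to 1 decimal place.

109.2

Equivalent absorption area: A₁ = 411.5*0.10 + 581*0.04 + 13.2*0.31 + 581*0.06 + 19.1*0.02 = 103.724 m².
V = 2498.3 m³. Target absorption A₂ = 0.161 × 2498.3 / 2.18 = 184.507 sabins.
Absorption to add: 184.507 − 103.724 = 80.783 sabins.
Each m² of panel replacing the ceiling (plaster ceiling) adds (0.80 − 0.06) = 0.74 sabins.
Panel area = 80.783 / 0.74 = 109.2 m².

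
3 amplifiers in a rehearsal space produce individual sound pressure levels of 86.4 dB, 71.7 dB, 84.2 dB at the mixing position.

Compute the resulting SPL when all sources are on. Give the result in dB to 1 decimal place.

Converting to relative power and adding: 10^(86.4/10) + 10^(71.7/10) + 10^(84.2/10) = 7.143e+08.
Back to dB: 10·log₁₀ Σ = 88.5 dB.

88.5 dB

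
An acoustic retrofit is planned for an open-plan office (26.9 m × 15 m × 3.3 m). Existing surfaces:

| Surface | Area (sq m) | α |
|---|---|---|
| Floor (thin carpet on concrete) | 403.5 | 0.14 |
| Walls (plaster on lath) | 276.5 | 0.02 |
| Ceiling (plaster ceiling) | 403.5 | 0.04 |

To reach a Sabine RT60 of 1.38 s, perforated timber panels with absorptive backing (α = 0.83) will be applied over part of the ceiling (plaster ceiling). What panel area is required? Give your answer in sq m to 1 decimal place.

A₁ = Σ Sᵢαᵢ = 403.5×0.14 + 276.5×0.02 + 403.5×0.04 = 78.160 sabins.
V = 1331.55 m³. Target absorption A₂ = 0.161 × 1331.55 / 1.38 = 155.347 sabins.
Absorption to add: 155.347 − 78.160 = 77.188 sabins.
Net gain per sq m: Δα = 0.83 − 0.04 = 0.79.
Area = ΔA/Δα = 77.188/0.79 = 97.7 sq m.

97.7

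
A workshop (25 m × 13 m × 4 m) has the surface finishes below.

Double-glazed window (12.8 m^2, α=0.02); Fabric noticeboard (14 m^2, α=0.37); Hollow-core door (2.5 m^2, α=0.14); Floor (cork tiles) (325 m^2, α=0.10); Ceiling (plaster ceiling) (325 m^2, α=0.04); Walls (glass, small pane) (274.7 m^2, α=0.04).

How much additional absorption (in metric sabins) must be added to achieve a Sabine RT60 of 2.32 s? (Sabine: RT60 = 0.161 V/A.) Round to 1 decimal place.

Summing Sᵢαᵢ: 0.256 + 5.180 + 0.350 + 32.500 + 13.000 + 10.988 → A₁ = 62.274 sabins.
Target A₂ = 0.161·1300/2.32 = 90.216 sabins (V = 1300 m³).
ΔA = A₂ − A₁ = 90.216 − 62.274 = 27.9 sabins.

27.9 sabins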